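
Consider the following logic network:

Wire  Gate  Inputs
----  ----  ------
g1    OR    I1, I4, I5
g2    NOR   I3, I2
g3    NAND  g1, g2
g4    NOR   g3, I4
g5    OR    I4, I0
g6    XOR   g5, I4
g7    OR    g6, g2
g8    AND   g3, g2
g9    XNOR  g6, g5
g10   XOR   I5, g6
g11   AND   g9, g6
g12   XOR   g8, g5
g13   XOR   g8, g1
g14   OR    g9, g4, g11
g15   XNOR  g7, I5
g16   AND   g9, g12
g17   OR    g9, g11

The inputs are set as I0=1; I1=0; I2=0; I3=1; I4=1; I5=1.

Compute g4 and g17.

g4 = 0  g17 = 0

g1 = I1 OR I4 OR I5 = 0 OR 1 OR 1 = 1
g2 = I3 NOR I2 = 1 NOR 0 = 0
g3 = g1 NAND g2 = 1 NAND 0 = 1
g4 = g3 NOR I4 = 1 NOR 1 = 0
g5 = I4 OR I0 = 1 OR 1 = 1
g6 = g5 XOR I4 = 1 XOR 1 = 0
g9 = g6 XNOR g5 = 0 XNOR 1 = 0
g11 = g9 AND g6 = 0 AND 0 = 0
g17 = g9 OR g11 = 0 OR 0 = 0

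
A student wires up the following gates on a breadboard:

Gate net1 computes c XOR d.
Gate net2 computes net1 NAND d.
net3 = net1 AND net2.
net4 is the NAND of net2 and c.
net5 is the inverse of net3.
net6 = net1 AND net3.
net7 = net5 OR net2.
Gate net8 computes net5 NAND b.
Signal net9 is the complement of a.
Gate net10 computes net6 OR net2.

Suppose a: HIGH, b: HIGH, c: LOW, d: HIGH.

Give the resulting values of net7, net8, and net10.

net7 = HIGH  net8 = LOW  net10 = LOW

net1 = c XOR d = LOW XOR HIGH = HIGH
net2 = net1 NAND d = HIGH NAND HIGH = LOW
net3 = net1 AND net2 = HIGH AND LOW = LOW
net5 = NOT net3 = NOT LOW = HIGH
net6 = net1 AND net3 = HIGH AND LOW = LOW
net7 = net5 OR net2 = HIGH OR LOW = HIGH
net8 = net5 NAND b = HIGH NAND HIGH = LOW
net10 = net6 OR net2 = LOW OR LOW = LOW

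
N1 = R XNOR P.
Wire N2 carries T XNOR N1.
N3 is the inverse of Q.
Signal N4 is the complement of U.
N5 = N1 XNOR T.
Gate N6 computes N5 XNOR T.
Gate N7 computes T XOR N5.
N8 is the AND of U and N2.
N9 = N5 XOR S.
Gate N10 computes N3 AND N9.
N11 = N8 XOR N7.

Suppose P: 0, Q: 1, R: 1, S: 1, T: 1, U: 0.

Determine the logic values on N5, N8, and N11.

N1 = R XNOR P = 1 XNOR 0 = 0
N2 = T XNOR N1 = 1 XNOR 0 = 0
N5 = N1 XNOR T = 0 XNOR 1 = 0
N7 = T XOR N5 = 1 XOR 0 = 1
N8 = U AND N2 = 0 AND 0 = 0
N11 = N8 XOR N7 = 0 XOR 1 = 1

N5 = 0, N8 = 0, N11 = 1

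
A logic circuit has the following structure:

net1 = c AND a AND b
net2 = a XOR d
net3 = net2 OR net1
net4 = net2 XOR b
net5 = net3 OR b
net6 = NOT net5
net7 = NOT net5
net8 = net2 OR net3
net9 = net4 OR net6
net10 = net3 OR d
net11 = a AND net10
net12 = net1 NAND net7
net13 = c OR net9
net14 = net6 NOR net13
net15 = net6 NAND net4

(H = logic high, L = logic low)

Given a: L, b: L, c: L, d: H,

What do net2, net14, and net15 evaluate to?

net2 = H  net14 = L  net15 = H

net1 = c AND a AND b = L AND L AND L = L
net2 = a XOR d = L XOR H = H
net3 = net2 OR net1 = H OR L = H
net4 = net2 XOR b = H XOR L = H
net5 = net3 OR b = H OR L = H
net6 = NOT net5 = NOT H = L
net9 = net4 OR net6 = H OR L = H
net13 = c OR net9 = L OR H = H
net14 = net6 NOR net13 = L NOR H = L
net15 = net6 NAND net4 = L NAND H = H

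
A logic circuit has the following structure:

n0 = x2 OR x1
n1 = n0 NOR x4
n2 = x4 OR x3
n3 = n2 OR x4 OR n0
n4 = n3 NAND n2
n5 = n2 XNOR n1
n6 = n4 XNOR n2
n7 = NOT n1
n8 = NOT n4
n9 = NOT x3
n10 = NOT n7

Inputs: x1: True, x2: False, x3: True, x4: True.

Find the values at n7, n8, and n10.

n0 = x2 OR x1 = False OR True = True
n1 = n0 NOR x4 = True NOR True = False
n2 = x4 OR x3 = True OR True = True
n3 = n2 OR x4 OR n0 = True OR True OR True = True
n4 = n3 NAND n2 = True NAND True = False
n7 = NOT n1 = NOT False = True
n8 = NOT n4 = NOT False = True
n10 = NOT n7 = NOT True = False

n7 = True; n8 = True; n10 = False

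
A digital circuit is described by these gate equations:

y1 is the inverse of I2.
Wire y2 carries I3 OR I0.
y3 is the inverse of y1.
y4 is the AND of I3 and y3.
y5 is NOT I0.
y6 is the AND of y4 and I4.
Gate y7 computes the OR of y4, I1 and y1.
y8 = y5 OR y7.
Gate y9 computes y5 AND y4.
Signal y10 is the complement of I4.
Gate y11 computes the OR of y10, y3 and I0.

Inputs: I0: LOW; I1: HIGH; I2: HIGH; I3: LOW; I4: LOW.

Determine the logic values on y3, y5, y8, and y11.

y3 = HIGH; y5 = HIGH; y8 = HIGH; y11 = HIGH

y1 = NOT I2 = NOT HIGH = LOW
y3 = NOT y1 = NOT LOW = HIGH
y4 = I3 AND y3 = LOW AND HIGH = LOW
y5 = NOT I0 = NOT LOW = HIGH
y7 = y4 OR I1 OR y1 = LOW OR HIGH OR LOW = HIGH
y8 = y5 OR y7 = HIGH OR HIGH = HIGH
y10 = NOT I4 = NOT LOW = HIGH
y11 = y10 OR y3 OR I0 = HIGH OR HIGH OR LOW = HIGH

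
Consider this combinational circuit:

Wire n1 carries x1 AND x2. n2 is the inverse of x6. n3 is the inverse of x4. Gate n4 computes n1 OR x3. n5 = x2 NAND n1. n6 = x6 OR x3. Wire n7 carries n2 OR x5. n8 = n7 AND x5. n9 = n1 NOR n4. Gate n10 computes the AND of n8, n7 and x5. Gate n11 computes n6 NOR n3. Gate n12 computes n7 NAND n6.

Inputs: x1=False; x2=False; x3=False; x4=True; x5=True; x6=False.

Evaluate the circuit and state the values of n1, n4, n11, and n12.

n1 = x1 AND x2 = False AND False = False
n2 = NOT x6 = NOT False = True
n3 = NOT x4 = NOT True = False
n4 = n1 OR x3 = False OR False = False
n6 = x6 OR x3 = False OR False = False
n7 = n2 OR x5 = True OR True = True
n11 = n6 NOR n3 = False NOR False = True
n12 = n7 NAND n6 = True NAND False = True

n1 = False  n4 = False  n11 = True  n12 = True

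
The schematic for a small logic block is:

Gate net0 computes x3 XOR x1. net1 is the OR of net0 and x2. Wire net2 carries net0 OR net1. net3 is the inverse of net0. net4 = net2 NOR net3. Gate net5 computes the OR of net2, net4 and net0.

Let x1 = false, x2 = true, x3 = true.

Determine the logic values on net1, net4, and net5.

net1 = true, net4 = false, net5 = true

net0 = x3 XOR x1 = true XOR false = true
net1 = net0 OR x2 = true OR true = true
net2 = net0 OR net1 = true OR true = true
net3 = NOT net0 = NOT true = false
net4 = net2 NOR net3 = true NOR false = false
net5 = net2 OR net4 OR net0 = true OR false OR true = true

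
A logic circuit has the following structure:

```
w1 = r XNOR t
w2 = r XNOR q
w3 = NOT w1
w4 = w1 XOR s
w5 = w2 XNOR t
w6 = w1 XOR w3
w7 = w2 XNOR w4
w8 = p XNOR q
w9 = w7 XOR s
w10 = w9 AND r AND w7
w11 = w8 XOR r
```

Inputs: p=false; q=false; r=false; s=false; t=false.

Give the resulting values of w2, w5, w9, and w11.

w2 = true  w5 = false  w9 = true  w11 = true

w1 = r XNOR t = false XNOR false = true
w2 = r XNOR q = false XNOR false = true
w4 = w1 XOR s = true XOR false = true
w5 = w2 XNOR t = true XNOR false = false
w7 = w2 XNOR w4 = true XNOR true = true
w8 = p XNOR q = false XNOR false = true
w9 = w7 XOR s = true XOR false = true
w11 = w8 XOR r = true XOR false = true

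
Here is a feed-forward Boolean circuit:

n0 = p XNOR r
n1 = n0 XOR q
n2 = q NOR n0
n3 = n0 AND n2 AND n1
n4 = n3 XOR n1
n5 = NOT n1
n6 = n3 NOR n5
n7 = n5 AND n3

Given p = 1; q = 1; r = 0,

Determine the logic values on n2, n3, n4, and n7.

n0 = p XNOR r = 1 XNOR 0 = 0
n1 = n0 XOR q = 0 XOR 1 = 1
n2 = q NOR n0 = 1 NOR 0 = 0
n3 = n0 AND n2 AND n1 = 0 AND 0 AND 1 = 0
n4 = n3 XOR n1 = 0 XOR 1 = 1
n5 = NOT n1 = NOT 1 = 0
n7 = n5 AND n3 = 0 AND 0 = 0

n2 = 0  n3 = 0  n4 = 1  n7 = 0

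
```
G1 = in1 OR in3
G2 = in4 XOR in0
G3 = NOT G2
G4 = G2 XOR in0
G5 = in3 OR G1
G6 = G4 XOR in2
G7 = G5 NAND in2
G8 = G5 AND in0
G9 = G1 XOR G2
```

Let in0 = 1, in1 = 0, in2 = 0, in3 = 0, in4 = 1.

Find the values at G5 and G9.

G5 = 0, G9 = 0

G1 = in1 OR in3 = 0 OR 0 = 0
G2 = in4 XOR in0 = 1 XOR 1 = 0
G5 = in3 OR G1 = 0 OR 0 = 0
G9 = G1 XOR G2 = 0 XOR 0 = 0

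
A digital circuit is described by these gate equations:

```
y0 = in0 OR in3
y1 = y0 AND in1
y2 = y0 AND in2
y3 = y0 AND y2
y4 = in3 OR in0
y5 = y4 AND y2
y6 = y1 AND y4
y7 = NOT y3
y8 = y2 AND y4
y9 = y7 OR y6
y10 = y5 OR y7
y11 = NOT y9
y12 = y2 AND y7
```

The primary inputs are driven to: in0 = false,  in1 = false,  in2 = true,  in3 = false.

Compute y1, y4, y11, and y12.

y0 = in0 OR in3 = false OR false = false
y1 = y0 AND in1 = false AND false = false
y2 = y0 AND in2 = false AND true = false
y3 = y0 AND y2 = false AND false = false
y4 = in3 OR in0 = false OR false = false
y6 = y1 AND y4 = false AND false = false
y7 = NOT y3 = NOT false = true
y9 = y7 OR y6 = true OR false = true
y11 = NOT y9 = NOT true = false
y12 = y2 AND y7 = false AND true = false

y1 = false  y4 = false  y11 = false  y12 = false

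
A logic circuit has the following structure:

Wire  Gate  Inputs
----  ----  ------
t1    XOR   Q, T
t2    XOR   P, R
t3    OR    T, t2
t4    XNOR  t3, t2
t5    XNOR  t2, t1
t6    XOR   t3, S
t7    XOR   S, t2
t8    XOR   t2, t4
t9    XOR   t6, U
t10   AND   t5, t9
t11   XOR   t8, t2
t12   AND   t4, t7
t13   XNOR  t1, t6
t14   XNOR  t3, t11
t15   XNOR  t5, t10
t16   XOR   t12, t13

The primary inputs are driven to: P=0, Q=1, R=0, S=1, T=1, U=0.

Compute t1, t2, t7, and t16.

t1 = Q XOR T = 1 XOR 1 = 0
t2 = P XOR R = 0 XOR 0 = 0
t3 = T OR t2 = 1 OR 0 = 1
t4 = t3 XNOR t2 = 1 XNOR 0 = 0
t6 = t3 XOR S = 1 XOR 1 = 0
t7 = S XOR t2 = 1 XOR 0 = 1
t12 = t4 AND t7 = 0 AND 1 = 0
t13 = t1 XNOR t6 = 0 XNOR 0 = 1
t16 = t12 XOR t13 = 0 XOR 1 = 1

t1 = 0, t2 = 0, t7 = 1, t16 = 1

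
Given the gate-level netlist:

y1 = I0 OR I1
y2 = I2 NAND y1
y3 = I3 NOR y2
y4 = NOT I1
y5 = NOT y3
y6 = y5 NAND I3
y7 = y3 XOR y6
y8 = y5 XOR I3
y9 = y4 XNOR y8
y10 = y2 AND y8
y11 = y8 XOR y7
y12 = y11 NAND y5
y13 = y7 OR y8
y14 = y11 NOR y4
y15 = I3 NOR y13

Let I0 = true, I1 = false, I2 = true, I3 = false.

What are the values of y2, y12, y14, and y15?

y2 = false, y12 = true, y14 = false, y15 = true

y1 = I0 OR I1 = true OR false = true
y2 = I2 NAND y1 = true NAND true = false
y3 = I3 NOR y2 = false NOR false = true
y4 = NOT I1 = NOT false = true
y5 = NOT y3 = NOT true = false
y6 = y5 NAND I3 = false NAND false = true
y7 = y3 XOR y6 = true XOR true = false
y8 = y5 XOR I3 = false XOR false = false
y11 = y8 XOR y7 = false XOR false = false
y12 = y11 NAND y5 = false NAND false = true
y13 = y7 OR y8 = false OR false = false
y14 = y11 NOR y4 = false NOR true = false
y15 = I3 NOR y13 = false NOR false = true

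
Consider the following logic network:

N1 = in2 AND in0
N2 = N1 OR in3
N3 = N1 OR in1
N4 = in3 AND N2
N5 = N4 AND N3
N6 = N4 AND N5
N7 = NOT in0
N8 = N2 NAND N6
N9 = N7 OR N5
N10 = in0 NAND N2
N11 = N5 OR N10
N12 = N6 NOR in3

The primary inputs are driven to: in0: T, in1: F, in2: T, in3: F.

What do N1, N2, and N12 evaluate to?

N1 = T  N2 = T  N12 = T

N1 = in2 AND in0 = T AND T = T
N2 = N1 OR in3 = T OR F = T
N3 = N1 OR in1 = T OR F = T
N4 = in3 AND N2 = F AND T = F
N5 = N4 AND N3 = F AND T = F
N6 = N4 AND N5 = F AND F = F
N12 = N6 NOR in3 = F NOR F = T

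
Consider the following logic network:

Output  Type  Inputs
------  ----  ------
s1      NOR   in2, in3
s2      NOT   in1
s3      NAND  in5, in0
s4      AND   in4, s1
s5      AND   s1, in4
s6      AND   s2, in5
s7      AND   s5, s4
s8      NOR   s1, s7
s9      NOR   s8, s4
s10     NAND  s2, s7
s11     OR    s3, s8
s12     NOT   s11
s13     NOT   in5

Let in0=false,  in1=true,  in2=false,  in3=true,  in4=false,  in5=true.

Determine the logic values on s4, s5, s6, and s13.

s1 = in2 NOR in3 = false NOR true = false
s2 = NOT in1 = NOT true = false
s4 = in4 AND s1 = false AND false = false
s5 = s1 AND in4 = false AND false = false
s6 = s2 AND in5 = false AND true = false
s13 = NOT in5 = NOT true = false

s4 = false; s5 = false; s6 = false; s13 = false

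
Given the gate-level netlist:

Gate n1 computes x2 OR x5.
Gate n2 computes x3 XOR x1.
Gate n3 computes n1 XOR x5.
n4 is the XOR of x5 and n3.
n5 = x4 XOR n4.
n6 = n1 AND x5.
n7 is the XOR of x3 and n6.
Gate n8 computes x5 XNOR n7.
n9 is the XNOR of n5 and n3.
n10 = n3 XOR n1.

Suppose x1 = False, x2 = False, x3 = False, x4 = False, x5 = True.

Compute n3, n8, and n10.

n3 = False  n8 = True  n10 = True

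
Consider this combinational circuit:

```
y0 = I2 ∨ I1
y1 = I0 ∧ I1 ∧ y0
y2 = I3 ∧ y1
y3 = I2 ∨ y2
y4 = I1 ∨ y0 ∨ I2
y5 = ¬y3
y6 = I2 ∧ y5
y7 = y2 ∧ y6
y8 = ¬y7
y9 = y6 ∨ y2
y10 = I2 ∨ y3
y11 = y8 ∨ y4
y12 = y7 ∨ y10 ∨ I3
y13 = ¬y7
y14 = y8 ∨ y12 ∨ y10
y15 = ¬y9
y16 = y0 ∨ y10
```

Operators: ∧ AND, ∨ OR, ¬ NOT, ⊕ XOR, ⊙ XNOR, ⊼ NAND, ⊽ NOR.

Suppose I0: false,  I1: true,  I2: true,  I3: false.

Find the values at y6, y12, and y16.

y6 = false  y12 = true  y16 = true

y0 = I2 OR I1 = true OR true = true
y1 = I0 AND I1 AND y0 = false AND true AND true = false
y2 = I3 AND y1 = false AND false = false
y3 = I2 OR y2 = true OR false = true
y5 = NOT y3 = NOT true = false
y6 = I2 AND y5 = true AND false = false
y7 = y2 AND y6 = false AND false = false
y10 = I2 OR y3 = true OR true = true
y12 = y7 OR y10 OR I3 = false OR true OR false = true
y16 = y0 OR y10 = true OR true = true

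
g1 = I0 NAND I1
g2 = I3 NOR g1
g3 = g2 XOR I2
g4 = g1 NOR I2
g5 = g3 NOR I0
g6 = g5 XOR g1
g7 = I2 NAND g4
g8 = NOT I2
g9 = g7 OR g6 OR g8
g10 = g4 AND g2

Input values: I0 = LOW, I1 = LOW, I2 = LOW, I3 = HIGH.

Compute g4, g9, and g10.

g4 = LOW, g9 = HIGH, g10 = LOW

g1 = I0 NAND I1 = LOW NAND LOW = HIGH
g2 = I3 NOR g1 = HIGH NOR HIGH = LOW
g3 = g2 XOR I2 = LOW XOR LOW = LOW
g4 = g1 NOR I2 = HIGH NOR LOW = LOW
g5 = g3 NOR I0 = LOW NOR LOW = HIGH
g6 = g5 XOR g1 = HIGH XOR HIGH = LOW
g7 = I2 NAND g4 = LOW NAND LOW = HIGH
g8 = NOT I2 = NOT LOW = HIGH
g9 = g7 OR g6 OR g8 = HIGH OR LOW OR HIGH = HIGH
g10 = g4 AND g2 = LOW AND LOW = LOW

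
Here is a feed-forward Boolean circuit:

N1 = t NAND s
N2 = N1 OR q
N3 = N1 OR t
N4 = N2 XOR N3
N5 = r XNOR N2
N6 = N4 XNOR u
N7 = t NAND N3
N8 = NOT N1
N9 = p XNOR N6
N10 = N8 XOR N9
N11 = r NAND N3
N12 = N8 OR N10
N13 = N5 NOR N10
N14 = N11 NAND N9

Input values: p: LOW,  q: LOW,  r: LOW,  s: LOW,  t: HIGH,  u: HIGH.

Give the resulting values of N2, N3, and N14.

N2 = HIGH, N3 = HIGH, N14 = LOW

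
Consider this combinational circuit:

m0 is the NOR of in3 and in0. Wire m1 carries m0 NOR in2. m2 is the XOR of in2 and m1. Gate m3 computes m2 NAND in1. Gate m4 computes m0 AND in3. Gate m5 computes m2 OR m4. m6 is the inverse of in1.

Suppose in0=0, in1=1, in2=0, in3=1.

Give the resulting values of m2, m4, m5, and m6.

m2 = 1, m4 = 0, m5 = 1, m6 = 0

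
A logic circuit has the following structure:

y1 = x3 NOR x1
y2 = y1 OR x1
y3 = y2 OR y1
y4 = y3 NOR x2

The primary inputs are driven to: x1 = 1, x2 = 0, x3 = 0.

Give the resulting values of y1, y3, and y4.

y1 = 0  y3 = 1  y4 = 0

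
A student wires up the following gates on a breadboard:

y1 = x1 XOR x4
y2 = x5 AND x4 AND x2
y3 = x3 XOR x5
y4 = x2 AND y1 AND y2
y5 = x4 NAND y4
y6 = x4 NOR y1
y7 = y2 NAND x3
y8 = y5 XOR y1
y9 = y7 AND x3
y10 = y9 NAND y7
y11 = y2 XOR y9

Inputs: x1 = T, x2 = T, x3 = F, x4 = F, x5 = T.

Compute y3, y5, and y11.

y1 = x1 XOR x4 = T XOR F = T
y2 = x5 AND x4 AND x2 = T AND F AND T = F
y3 = x3 XOR x5 = F XOR T = T
y4 = x2 AND y1 AND y2 = T AND T AND F = F
y5 = x4 NAND y4 = F NAND F = T
y7 = y2 NAND x3 = F NAND F = T
y9 = y7 AND x3 = T AND F = F
y11 = y2 XOR y9 = F XOR F = F

y3 = T  y5 = T  y11 = F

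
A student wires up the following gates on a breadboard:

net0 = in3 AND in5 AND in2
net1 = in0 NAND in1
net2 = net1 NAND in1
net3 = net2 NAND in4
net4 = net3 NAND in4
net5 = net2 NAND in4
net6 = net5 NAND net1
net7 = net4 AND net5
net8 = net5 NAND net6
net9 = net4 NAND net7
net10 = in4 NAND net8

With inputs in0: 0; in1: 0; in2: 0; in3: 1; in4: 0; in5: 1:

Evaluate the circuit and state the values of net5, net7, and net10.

net1 = in0 NAND in1 = 0 NAND 0 = 1
net2 = net1 NAND in1 = 1 NAND 0 = 1
net3 = net2 NAND in4 = 1 NAND 0 = 1
net4 = net3 NAND in4 = 1 NAND 0 = 1
net5 = net2 NAND in4 = 1 NAND 0 = 1
net6 = net5 NAND net1 = 1 NAND 1 = 0
net7 = net4 AND net5 = 1 AND 1 = 1
net8 = net5 NAND net6 = 1 NAND 0 = 1
net10 = in4 NAND net8 = 0 NAND 1 = 1

net5 = 1, net7 = 1, net10 = 1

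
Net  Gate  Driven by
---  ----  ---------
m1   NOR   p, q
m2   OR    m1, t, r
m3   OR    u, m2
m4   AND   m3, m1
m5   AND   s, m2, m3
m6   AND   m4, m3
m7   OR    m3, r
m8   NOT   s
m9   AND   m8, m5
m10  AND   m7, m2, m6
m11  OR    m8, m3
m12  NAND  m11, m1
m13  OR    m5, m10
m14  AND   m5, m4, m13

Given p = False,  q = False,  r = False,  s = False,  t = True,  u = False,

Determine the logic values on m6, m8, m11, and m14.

m6 = True; m8 = True; m11 = True; m14 = False

m1 = p NOR q = False NOR False = True
m2 = m1 OR t OR r = True OR True OR False = True
m3 = u OR m2 = False OR True = True
m4 = m3 AND m1 = True AND True = True
m5 = s AND m2 AND m3 = False AND True AND True = False
m6 = m4 AND m3 = True AND True = True
m7 = m3 OR r = True OR False = True
m8 = NOT s = NOT False = True
m10 = m7 AND m2 AND m6 = True AND True AND True = True
m11 = m8 OR m3 = True OR True = True
m13 = m5 OR m10 = False OR True = True
m14 = m5 AND m4 AND m13 = False AND True AND True = False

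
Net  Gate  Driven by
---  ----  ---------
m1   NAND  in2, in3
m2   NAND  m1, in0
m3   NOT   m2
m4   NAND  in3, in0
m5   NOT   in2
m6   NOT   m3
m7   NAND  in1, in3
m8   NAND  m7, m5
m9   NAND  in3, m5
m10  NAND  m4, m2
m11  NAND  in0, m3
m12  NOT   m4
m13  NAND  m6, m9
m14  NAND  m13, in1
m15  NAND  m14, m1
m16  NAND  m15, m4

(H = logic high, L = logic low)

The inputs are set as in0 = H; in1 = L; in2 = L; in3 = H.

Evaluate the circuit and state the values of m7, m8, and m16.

m1 = in2 NAND in3 = L NAND H = H
m2 = m1 NAND in0 = H NAND H = L
m3 = NOT m2 = NOT L = H
m4 = in3 NAND in0 = H NAND H = L
m5 = NOT in2 = NOT L = H
m6 = NOT m3 = NOT H = L
m7 = in1 NAND in3 = L NAND H = H
m8 = m7 NAND m5 = H NAND H = L
m9 = in3 NAND m5 = H NAND H = L
m13 = m6 NAND m9 = L NAND L = H
m14 = m13 NAND in1 = H NAND L = H
m15 = m14 NAND m1 = H NAND H = L
m16 = m15 NAND m4 = L NAND L = H

m7 = H  m8 = L  m16 = H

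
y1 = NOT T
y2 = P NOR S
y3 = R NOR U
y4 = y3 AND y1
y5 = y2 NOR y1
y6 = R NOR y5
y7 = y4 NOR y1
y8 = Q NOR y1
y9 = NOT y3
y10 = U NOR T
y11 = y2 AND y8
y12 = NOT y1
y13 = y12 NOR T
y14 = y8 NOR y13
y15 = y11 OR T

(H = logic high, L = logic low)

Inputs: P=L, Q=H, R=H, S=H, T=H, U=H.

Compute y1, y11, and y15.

y1 = L  y11 = L  y15 = H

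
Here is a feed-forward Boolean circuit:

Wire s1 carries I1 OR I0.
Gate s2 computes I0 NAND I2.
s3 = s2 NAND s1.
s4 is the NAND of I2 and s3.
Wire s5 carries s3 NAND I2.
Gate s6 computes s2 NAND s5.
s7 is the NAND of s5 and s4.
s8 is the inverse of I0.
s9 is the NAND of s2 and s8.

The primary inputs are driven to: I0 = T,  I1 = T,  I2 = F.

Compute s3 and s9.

s1 = I1 OR I0 = T OR T = T
s2 = I0 NAND I2 = T NAND F = T
s3 = s2 NAND s1 = T NAND T = F
s8 = NOT I0 = NOT T = F
s9 = s2 NAND s8 = T NAND F = T

s3 = F; s9 = T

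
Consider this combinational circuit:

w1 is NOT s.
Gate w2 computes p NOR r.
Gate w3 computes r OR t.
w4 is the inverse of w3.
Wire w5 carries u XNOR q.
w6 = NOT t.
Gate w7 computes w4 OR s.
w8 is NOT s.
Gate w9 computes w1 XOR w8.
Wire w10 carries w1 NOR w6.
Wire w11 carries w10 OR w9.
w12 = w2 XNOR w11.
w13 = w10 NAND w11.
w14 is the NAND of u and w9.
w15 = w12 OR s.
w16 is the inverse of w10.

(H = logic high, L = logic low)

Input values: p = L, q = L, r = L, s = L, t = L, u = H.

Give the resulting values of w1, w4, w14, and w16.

w1 = NOT s = NOT L = H
w3 = r OR t = L OR L = L
w4 = NOT w3 = NOT L = H
w6 = NOT t = NOT L = H
w8 = NOT s = NOT L = H
w9 = w1 XOR w8 = H XOR H = L
w10 = w1 NOR w6 = H NOR H = L
w14 = u NAND w9 = H NAND L = H
w16 = NOT w10 = NOT L = H

w1 = H, w4 = H, w14 = H, w16 = H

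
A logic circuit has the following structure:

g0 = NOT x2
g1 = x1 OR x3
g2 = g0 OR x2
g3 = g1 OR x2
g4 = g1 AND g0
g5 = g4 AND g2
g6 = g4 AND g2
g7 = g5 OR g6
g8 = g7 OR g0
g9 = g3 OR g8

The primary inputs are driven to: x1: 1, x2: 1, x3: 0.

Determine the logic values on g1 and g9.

g1 = 1, g9 = 1

g0 = NOT x2 = NOT 1 = 0
g1 = x1 OR x3 = 1 OR 0 = 1
g2 = g0 OR x2 = 0 OR 1 = 1
g3 = g1 OR x2 = 1 OR 1 = 1
g4 = g1 AND g0 = 1 AND 0 = 0
g5 = g4 AND g2 = 0 AND 1 = 0
g6 = g4 AND g2 = 0 AND 1 = 0
g7 = g5 OR g6 = 0 OR 0 = 0
g8 = g7 OR g0 = 0 OR 0 = 0
g9 = g3 OR g8 = 1 OR 0 = 1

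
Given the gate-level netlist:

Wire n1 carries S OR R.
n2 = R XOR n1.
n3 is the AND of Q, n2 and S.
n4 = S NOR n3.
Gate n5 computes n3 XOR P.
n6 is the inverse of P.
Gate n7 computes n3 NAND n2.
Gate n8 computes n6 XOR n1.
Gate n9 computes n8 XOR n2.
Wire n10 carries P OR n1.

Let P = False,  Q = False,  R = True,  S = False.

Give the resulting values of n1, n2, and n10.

n1 = S OR R = False OR True = True
n2 = R XOR n1 = True XOR True = False
n10 = P OR n1 = False OR True = True

n1 = True, n2 = False, n10 = True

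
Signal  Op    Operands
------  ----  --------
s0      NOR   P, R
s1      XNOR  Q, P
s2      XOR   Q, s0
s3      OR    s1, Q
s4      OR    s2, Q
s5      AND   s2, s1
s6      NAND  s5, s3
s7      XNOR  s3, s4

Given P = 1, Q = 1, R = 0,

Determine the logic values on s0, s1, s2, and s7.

s0 = 0  s1 = 1  s2 = 1  s7 = 1

s0 = P NOR R = 1 NOR 0 = 0
s1 = Q XNOR P = 1 XNOR 1 = 1
s2 = Q XOR s0 = 1 XOR 0 = 1
s3 = s1 OR Q = 1 OR 1 = 1
s4 = s2 OR Q = 1 OR 1 = 1
s7 = s3 XNOR s4 = 1 XNOR 1 = 1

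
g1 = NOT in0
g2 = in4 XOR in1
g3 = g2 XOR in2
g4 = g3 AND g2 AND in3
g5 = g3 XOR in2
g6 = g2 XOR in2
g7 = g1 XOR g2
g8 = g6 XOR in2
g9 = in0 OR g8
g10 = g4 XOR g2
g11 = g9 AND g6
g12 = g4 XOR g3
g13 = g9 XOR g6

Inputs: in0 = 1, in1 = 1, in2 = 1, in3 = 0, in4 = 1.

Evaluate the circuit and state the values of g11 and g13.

g2 = in4 XOR in1 = 1 XOR 1 = 0
g6 = g2 XOR in2 = 0 XOR 1 = 1
g8 = g6 XOR in2 = 1 XOR 1 = 0
g9 = in0 OR g8 = 1 OR 0 = 1
g11 = g9 AND g6 = 1 AND 1 = 1
g13 = g9 XOR g6 = 1 XOR 1 = 0

g11 = 1; g13 = 0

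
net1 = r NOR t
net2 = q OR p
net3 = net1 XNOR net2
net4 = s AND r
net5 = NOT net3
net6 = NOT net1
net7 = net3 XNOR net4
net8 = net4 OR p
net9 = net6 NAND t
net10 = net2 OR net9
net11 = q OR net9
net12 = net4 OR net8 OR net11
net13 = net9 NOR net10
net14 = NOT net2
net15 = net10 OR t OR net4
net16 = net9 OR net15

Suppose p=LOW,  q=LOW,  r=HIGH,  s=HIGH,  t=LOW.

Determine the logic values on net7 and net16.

net7 = HIGH; net16 = HIGH

net1 = r NOR t = HIGH NOR LOW = LOW
net2 = q OR p = LOW OR LOW = LOW
net3 = net1 XNOR net2 = LOW XNOR LOW = HIGH
net4 = s AND r = HIGH AND HIGH = HIGH
net6 = NOT net1 = NOT LOW = HIGH
net7 = net3 XNOR net4 = HIGH XNOR HIGH = HIGH
net9 = net6 NAND t = HIGH NAND LOW = HIGH
net10 = net2 OR net9 = LOW OR HIGH = HIGH
net15 = net10 OR t OR net4 = HIGH OR LOW OR HIGH = HIGH
net16 = net9 OR net15 = HIGH OR HIGH = HIGH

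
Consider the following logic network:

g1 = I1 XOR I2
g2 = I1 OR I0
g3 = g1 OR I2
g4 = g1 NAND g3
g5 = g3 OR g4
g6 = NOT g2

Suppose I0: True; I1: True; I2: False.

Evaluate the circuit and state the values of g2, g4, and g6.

g2 = True  g4 = False  g6 = False

g1 = I1 XOR I2 = True XOR False = True
g2 = I1 OR I0 = True OR True = True
g3 = g1 OR I2 = True OR False = True
g4 = g1 NAND g3 = True NAND True = False
g6 = NOT g2 = NOT True = False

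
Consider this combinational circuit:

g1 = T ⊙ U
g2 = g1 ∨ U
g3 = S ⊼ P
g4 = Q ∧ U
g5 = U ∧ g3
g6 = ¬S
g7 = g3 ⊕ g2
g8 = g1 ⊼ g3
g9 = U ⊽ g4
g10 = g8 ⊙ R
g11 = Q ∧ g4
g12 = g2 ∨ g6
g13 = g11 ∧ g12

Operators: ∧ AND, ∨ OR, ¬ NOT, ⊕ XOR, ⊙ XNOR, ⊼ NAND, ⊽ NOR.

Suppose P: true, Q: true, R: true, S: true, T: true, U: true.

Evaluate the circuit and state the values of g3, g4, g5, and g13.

g1 = T XNOR U = true XNOR true = true
g2 = g1 OR U = true OR true = true
g3 = S NAND P = true NAND true = false
g4 = Q AND U = true AND true = true
g5 = U AND g3 = true AND false = false
g6 = NOT S = NOT true = false
g11 = Q AND g4 = true AND true = true
g12 = g2 OR g6 = true OR false = true
g13 = g11 AND g12 = true AND true = true

g3 = false; g4 = true; g5 = false; g13 = true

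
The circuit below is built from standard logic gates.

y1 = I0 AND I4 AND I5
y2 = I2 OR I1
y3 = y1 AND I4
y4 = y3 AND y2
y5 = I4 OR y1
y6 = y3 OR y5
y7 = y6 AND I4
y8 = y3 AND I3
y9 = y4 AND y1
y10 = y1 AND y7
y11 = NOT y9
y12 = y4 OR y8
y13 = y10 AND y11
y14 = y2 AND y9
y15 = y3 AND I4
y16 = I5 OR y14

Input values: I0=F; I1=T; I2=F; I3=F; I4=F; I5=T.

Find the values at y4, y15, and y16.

y4 = F, y15 = F, y16 = T

y1 = I0 AND I4 AND I5 = F AND F AND T = F
y2 = I2 OR I1 = F OR T = T
y3 = y1 AND I4 = F AND F = F
y4 = y3 AND y2 = F AND T = F
y9 = y4 AND y1 = F AND F = F
y14 = y2 AND y9 = T AND F = F
y15 = y3 AND I4 = F AND F = F
y16 = I5 OR y14 = T OR F = T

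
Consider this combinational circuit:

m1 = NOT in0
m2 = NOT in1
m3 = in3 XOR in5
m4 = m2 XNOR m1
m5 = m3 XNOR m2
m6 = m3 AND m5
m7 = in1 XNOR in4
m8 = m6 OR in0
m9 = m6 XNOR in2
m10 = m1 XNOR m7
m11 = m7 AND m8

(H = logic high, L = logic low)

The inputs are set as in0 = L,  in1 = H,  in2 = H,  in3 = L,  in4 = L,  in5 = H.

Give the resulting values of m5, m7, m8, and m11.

m5 = L; m7 = L; m8 = L; m11 = L

m2 = NOT in1 = NOT H = L
m3 = in3 XOR in5 = L XOR H = H
m5 = m3 XNOR m2 = H XNOR L = L
m6 = m3 AND m5 = H AND L = L
m7 = in1 XNOR in4 = H XNOR L = L
m8 = m6 OR in0 = L OR L = L
m11 = m7 AND m8 = L AND L = L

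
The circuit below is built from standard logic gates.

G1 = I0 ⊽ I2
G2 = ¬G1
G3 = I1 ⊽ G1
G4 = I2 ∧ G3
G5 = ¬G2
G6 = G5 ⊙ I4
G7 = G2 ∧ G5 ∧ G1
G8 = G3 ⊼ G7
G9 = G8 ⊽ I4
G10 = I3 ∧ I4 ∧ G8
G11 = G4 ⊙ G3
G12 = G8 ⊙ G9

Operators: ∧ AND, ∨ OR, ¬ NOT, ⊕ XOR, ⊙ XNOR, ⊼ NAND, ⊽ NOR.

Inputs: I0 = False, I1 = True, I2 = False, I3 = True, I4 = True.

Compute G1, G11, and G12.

G1 = True  G11 = True  G12 = False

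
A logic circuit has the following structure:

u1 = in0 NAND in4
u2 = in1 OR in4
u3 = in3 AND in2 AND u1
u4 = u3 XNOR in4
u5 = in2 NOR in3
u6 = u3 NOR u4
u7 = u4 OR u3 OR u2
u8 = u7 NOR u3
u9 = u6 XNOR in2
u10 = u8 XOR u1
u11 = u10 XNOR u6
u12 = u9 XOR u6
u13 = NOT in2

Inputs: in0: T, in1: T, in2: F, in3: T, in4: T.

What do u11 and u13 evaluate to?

u1 = in0 NAND in4 = T NAND T = F
u2 = in1 OR in4 = T OR T = T
u3 = in3 AND in2 AND u1 = T AND F AND F = F
u4 = u3 XNOR in4 = F XNOR T = F
u6 = u3 NOR u4 = F NOR F = T
u7 = u4 OR u3 OR u2 = F OR F OR T = T
u8 = u7 NOR u3 = T NOR F = F
u10 = u8 XOR u1 = F XOR F = F
u11 = u10 XNOR u6 = F XNOR T = F
u13 = NOT in2 = NOT F = T

u11 = F, u13 = T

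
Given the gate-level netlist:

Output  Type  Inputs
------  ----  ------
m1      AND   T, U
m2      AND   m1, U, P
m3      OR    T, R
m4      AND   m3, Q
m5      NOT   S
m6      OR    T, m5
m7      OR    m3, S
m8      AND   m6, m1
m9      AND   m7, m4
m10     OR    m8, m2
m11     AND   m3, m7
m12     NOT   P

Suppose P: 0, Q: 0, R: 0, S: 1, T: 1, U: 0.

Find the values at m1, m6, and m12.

m1 = 0, m6 = 1, m12 = 1

m1 = T AND U = 1 AND 0 = 0
m5 = NOT S = NOT 1 = 0
m6 = T OR m5 = 1 OR 0 = 1
m12 = NOT P = NOT 0 = 1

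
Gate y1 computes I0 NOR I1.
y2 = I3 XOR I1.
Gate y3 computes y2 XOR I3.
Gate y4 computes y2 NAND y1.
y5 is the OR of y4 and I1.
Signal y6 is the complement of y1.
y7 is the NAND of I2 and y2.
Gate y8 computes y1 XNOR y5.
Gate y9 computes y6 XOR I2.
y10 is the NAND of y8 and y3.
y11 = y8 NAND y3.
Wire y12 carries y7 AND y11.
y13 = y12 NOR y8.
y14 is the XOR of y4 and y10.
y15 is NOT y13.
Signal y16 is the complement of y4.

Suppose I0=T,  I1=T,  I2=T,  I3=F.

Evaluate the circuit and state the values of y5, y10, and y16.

y5 = T, y10 = T, y16 = F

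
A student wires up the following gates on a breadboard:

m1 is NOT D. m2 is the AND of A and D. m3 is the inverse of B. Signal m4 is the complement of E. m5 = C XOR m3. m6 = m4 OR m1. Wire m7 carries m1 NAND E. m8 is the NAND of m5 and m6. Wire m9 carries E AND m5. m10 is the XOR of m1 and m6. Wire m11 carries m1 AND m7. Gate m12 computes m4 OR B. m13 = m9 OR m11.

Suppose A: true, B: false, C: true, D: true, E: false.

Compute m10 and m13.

m10 = true; m13 = false

m1 = NOT D = NOT true = false
m3 = NOT B = NOT false = true
m4 = NOT E = NOT false = true
m5 = C XOR m3 = true XOR true = false
m6 = m4 OR m1 = true OR false = true
m7 = m1 NAND E = false NAND false = true
m9 = E AND m5 = false AND false = false
m10 = m1 XOR m6 = false XOR true = true
m11 = m1 AND m7 = false AND true = false
m13 = m9 OR m11 = false OR false = false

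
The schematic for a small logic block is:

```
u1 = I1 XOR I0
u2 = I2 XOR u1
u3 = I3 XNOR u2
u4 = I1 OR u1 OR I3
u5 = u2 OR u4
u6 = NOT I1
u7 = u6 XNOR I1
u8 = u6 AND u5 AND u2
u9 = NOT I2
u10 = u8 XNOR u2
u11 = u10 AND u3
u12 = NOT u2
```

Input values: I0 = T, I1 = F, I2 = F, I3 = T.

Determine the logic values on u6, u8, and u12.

u1 = I1 XOR I0 = F XOR T = T
u2 = I2 XOR u1 = F XOR T = T
u4 = I1 OR u1 OR I3 = F OR T OR T = T
u5 = u2 OR u4 = T OR T = T
u6 = NOT I1 = NOT F = T
u8 = u6 AND u5 AND u2 = T AND T AND T = T
u12 = NOT u2 = NOT T = F

u6 = T, u8 = T, u12 = F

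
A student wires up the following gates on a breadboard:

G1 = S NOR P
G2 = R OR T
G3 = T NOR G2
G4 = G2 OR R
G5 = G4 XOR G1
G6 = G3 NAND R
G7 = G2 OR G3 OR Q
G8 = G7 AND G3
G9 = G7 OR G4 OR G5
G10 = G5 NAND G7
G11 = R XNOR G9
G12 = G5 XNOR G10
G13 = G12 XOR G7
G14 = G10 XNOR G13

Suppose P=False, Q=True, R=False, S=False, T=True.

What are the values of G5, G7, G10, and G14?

G5 = False; G7 = True; G10 = True; G14 = True

G1 = S NOR P = False NOR False = True
G2 = R OR T = False OR True = True
G3 = T NOR G2 = True NOR True = False
G4 = G2 OR R = True OR False = True
G5 = G4 XOR G1 = True XOR True = False
G7 = G2 OR G3 OR Q = True OR False OR True = True
G10 = G5 NAND G7 = False NAND True = True
G12 = G5 XNOR G10 = False XNOR True = False
G13 = G12 XOR G7 = False XOR True = True
G14 = G10 XNOR G13 = True XNOR True = True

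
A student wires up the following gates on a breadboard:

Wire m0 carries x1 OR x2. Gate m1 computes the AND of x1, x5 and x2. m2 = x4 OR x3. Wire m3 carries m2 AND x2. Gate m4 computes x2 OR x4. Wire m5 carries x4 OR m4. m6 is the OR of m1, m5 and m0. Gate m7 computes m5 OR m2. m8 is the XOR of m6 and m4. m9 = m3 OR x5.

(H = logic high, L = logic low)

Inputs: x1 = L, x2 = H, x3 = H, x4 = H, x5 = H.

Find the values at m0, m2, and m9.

m0 = x1 OR x2 = L OR H = H
m2 = x4 OR x3 = H OR H = H
m3 = m2 AND x2 = H AND H = H
m9 = m3 OR x5 = H OR H = H

m0 = H, m2 = H, m9 = H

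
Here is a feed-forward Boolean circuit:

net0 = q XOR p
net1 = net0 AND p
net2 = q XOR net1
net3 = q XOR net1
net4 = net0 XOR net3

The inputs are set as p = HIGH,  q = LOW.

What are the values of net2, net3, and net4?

net0 = q XOR p = LOW XOR HIGH = HIGH
net1 = net0 AND p = HIGH AND HIGH = HIGH
net2 = q XOR net1 = LOW XOR HIGH = HIGH
net3 = q XOR net1 = LOW XOR HIGH = HIGH
net4 = net0 XOR net3 = HIGH XOR HIGH = LOW

net2 = HIGH  net3 = HIGH  net4 = LOW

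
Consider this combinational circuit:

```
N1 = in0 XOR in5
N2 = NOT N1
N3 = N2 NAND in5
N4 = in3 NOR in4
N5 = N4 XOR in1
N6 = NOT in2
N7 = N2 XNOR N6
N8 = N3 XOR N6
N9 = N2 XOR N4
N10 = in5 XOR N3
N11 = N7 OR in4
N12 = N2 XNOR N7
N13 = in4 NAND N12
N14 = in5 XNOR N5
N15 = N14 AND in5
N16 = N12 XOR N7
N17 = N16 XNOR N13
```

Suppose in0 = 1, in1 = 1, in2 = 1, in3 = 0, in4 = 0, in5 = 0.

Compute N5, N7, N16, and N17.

N1 = in0 XOR in5 = 1 XOR 0 = 1
N2 = NOT N1 = NOT 1 = 0
N4 = in3 NOR in4 = 0 NOR 0 = 1
N5 = N4 XOR in1 = 1 XOR 1 = 0
N6 = NOT in2 = NOT 1 = 0
N7 = N2 XNOR N6 = 0 XNOR 0 = 1
N12 = N2 XNOR N7 = 0 XNOR 1 = 0
N13 = in4 NAND N12 = 0 NAND 0 = 1
N16 = N12 XOR N7 = 0 XOR 1 = 1
N17 = N16 XNOR N13 = 1 XNOR 1 = 1

N5 = 0, N7 = 1, N16 = 1, N17 = 1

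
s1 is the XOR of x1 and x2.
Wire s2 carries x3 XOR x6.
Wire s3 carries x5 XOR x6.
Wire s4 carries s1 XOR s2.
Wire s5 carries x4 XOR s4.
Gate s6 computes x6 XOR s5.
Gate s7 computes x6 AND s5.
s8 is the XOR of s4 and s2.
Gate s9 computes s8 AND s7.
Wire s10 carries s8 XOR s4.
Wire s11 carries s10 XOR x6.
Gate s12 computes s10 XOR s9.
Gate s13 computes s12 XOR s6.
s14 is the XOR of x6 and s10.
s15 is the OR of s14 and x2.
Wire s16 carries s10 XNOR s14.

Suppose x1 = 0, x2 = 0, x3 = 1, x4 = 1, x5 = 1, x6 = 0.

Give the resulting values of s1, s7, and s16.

s1 = 0; s7 = 0; s16 = 1

s1 = x1 XOR x2 = 0 XOR 0 = 0
s2 = x3 XOR x6 = 1 XOR 0 = 1
s4 = s1 XOR s2 = 0 XOR 1 = 1
s5 = x4 XOR s4 = 1 XOR 1 = 0
s7 = x6 AND s5 = 0 AND 0 = 0
s8 = s4 XOR s2 = 1 XOR 1 = 0
s10 = s8 XOR s4 = 0 XOR 1 = 1
s14 = x6 XOR s10 = 0 XOR 1 = 1
s16 = s10 XNOR s14 = 1 XNOR 1 = 1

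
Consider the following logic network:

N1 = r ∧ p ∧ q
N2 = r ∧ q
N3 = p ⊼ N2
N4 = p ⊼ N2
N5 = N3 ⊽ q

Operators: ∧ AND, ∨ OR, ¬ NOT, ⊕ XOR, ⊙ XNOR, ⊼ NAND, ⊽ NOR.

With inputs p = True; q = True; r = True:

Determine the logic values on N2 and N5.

N2 = True, N5 = False

N2 = r AND q = True AND True = True
N3 = p NAND N2 = True NAND True = False
N5 = N3 NOR q = False NOR True = False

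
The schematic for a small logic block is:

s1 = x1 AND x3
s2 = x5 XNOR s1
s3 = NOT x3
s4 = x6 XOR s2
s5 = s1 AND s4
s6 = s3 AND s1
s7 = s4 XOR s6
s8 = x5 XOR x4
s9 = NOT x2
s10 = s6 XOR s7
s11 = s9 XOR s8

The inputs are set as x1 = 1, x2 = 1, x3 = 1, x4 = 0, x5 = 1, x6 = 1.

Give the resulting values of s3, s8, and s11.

s3 = 0, s8 = 1, s11 = 1

s3 = NOT x3 = NOT 1 = 0
s8 = x5 XOR x4 = 1 XOR 0 = 1
s9 = NOT x2 = NOT 1 = 0
s11 = s9 XOR s8 = 0 XOR 1 = 1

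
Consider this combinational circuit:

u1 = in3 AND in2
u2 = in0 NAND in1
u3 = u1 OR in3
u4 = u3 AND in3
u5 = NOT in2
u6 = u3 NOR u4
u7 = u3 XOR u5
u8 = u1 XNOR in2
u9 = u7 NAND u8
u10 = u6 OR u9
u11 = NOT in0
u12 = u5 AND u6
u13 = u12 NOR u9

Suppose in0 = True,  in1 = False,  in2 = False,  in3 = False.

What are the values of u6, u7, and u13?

u1 = in3 AND in2 = False AND False = False
u3 = u1 OR in3 = False OR False = False
u4 = u3 AND in3 = False AND False = False
u5 = NOT in2 = NOT False = True
u6 = u3 NOR u4 = False NOR False = True
u7 = u3 XOR u5 = False XOR True = True
u8 = u1 XNOR in2 = False XNOR False = True
u9 = u7 NAND u8 = True NAND True = False
u12 = u5 AND u6 = True AND True = True
u13 = u12 NOR u9 = True NOR False = False

u6 = True, u7 = True, u13 = False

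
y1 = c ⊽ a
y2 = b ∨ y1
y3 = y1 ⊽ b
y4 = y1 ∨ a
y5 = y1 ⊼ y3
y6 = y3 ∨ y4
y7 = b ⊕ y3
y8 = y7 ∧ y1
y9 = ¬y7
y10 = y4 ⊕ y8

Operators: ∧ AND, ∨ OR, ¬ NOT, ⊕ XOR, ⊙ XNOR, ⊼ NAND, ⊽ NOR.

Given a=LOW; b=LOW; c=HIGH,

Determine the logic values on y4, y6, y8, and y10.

y4 = LOW, y6 = HIGH, y8 = LOW, y10 = LOW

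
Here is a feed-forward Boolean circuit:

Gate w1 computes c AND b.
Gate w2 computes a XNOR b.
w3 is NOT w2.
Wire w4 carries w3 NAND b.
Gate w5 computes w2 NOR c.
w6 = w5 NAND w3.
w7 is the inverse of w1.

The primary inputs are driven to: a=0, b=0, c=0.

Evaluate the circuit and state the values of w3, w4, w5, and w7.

w3 = 0  w4 = 1  w5 = 0  w7 = 1

w1 = c AND b = 0 AND 0 = 0
w2 = a XNOR b = 0 XNOR 0 = 1
w3 = NOT w2 = NOT 1 = 0
w4 = w3 NAND b = 0 NAND 0 = 1
w5 = w2 NOR c = 1 NOR 0 = 0
w7 = NOT w1 = NOT 0 = 1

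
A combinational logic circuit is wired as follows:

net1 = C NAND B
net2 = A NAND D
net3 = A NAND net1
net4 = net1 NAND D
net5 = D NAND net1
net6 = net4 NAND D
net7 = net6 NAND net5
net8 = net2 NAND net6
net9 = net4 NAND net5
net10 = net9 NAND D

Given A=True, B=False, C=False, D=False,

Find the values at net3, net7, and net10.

net1 = C NAND B = False NAND False = True
net3 = A NAND net1 = True NAND True = False
net4 = net1 NAND D = True NAND False = True
net5 = D NAND net1 = False NAND True = True
net6 = net4 NAND D = True NAND False = True
net7 = net6 NAND net5 = True NAND True = False
net9 = net4 NAND net5 = True NAND True = False
net10 = net9 NAND D = False NAND False = True

net3 = False; net7 = False; net10 = True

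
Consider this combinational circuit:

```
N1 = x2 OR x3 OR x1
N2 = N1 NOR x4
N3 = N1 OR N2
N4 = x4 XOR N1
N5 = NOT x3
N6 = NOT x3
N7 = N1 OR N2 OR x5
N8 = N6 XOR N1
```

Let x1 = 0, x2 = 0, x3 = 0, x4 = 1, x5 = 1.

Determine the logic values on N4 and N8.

N1 = x2 OR x3 OR x1 = 0 OR 0 OR 0 = 0
N4 = x4 XOR N1 = 1 XOR 0 = 1
N6 = NOT x3 = NOT 0 = 1
N8 = N6 XOR N1 = 1 XOR 0 = 1

N4 = 1; N8 = 1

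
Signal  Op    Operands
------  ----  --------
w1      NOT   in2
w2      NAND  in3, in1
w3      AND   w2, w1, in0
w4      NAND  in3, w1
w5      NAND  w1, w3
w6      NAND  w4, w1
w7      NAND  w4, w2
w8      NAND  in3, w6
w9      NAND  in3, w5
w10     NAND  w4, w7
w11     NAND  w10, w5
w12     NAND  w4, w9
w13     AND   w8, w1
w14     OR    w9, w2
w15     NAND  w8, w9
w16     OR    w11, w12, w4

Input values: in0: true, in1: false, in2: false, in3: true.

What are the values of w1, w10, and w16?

w1 = NOT in2 = NOT false = true
w2 = in3 NAND in1 = true NAND false = true
w3 = w2 AND w1 AND in0 = true AND true AND true = true
w4 = in3 NAND w1 = true NAND true = false
w5 = w1 NAND w3 = true NAND true = false
w7 = w4 NAND w2 = false NAND true = true
w9 = in3 NAND w5 = true NAND false = true
w10 = w4 NAND w7 = false NAND true = true
w11 = w10 NAND w5 = true NAND false = true
w12 = w4 NAND w9 = false NAND true = true
w16 = w11 OR w12 OR w4 = true OR true OR false = true

w1 = true  w10 = true  w16 = true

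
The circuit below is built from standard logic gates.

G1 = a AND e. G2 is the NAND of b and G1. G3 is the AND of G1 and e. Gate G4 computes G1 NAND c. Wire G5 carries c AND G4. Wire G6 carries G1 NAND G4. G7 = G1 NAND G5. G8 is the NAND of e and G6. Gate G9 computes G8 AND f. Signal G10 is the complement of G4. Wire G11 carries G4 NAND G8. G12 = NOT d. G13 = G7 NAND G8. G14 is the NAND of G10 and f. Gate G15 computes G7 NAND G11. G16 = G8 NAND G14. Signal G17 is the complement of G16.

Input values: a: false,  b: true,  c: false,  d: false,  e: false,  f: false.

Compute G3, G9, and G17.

G3 = false; G9 = false; G17 = true

G1 = a AND e = false AND false = false
G3 = G1 AND e = false AND false = false
G4 = G1 NAND c = false NAND false = true
G6 = G1 NAND G4 = false NAND true = true
G8 = e NAND G6 = false NAND true = true
G9 = G8 AND f = true AND false = false
G10 = NOT G4 = NOT true = false
G14 = G10 NAND f = false NAND false = true
G16 = G8 NAND G14 = true NAND true = false
G17 = NOT G16 = NOT false = true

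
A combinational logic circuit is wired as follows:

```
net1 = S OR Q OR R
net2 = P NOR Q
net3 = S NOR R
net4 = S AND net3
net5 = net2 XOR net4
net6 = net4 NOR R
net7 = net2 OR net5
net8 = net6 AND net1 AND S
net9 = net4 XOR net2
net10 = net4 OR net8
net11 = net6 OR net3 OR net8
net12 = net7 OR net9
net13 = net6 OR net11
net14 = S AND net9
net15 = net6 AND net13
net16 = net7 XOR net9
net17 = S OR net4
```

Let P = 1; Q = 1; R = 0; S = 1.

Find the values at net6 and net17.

net6 = 1; net17 = 1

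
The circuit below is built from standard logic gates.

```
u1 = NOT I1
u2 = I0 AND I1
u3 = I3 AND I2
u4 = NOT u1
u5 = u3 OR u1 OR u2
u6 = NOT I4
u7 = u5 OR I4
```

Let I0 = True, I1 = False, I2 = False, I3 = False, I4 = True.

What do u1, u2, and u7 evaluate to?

u1 = NOT I1 = NOT False = True
u2 = I0 AND I1 = True AND False = False
u3 = I3 AND I2 = False AND False = False
u5 = u3 OR u1 OR u2 = False OR True OR False = True
u7 = u5 OR I4 = True OR True = True

u1 = True, u2 = False, u7 = True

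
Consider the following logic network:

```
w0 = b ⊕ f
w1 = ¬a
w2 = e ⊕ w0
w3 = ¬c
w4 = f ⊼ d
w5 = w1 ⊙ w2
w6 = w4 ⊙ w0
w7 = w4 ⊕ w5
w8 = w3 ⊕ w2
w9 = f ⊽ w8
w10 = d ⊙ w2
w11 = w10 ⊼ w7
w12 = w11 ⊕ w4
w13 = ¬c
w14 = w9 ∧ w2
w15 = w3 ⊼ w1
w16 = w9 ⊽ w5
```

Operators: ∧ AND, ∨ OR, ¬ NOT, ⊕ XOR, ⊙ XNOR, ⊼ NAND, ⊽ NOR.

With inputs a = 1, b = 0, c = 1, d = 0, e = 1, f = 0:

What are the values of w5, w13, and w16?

w5 = 0, w13 = 0, w16 = 1

w0 = b XOR f = 0 XOR 0 = 0
w1 = NOT a = NOT 1 = 0
w2 = e XOR w0 = 1 XOR 0 = 1
w3 = NOT c = NOT 1 = 0
w5 = w1 XNOR w2 = 0 XNOR 1 = 0
w8 = w3 XOR w2 = 0 XOR 1 = 1
w9 = f NOR w8 = 0 NOR 1 = 0
w13 = NOT c = NOT 1 = 0
w16 = w9 NOR w5 = 0 NOR 0 = 1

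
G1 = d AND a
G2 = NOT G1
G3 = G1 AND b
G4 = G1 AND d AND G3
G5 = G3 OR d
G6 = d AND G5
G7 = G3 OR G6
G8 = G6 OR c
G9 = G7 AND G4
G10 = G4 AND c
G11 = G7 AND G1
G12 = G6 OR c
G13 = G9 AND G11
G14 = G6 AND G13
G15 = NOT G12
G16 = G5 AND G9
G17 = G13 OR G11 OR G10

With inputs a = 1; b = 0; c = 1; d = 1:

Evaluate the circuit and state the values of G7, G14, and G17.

G7 = 1; G14 = 0; G17 = 1

G1 = d AND a = 1 AND 1 = 1
G3 = G1 AND b = 1 AND 0 = 0
G4 = G1 AND d AND G3 = 1 AND 1 AND 0 = 0
G5 = G3 OR d = 0 OR 1 = 1
G6 = d AND G5 = 1 AND 1 = 1
G7 = G3 OR G6 = 0 OR 1 = 1
G9 = G7 AND G4 = 1 AND 0 = 0
G10 = G4 AND c = 0 AND 1 = 0
G11 = G7 AND G1 = 1 AND 1 = 1
G13 = G9 AND G11 = 0 AND 1 = 0
G14 = G6 AND G13 = 1 AND 0 = 0
G17 = G13 OR G11 OR G10 = 0 OR 1 OR 0 = 1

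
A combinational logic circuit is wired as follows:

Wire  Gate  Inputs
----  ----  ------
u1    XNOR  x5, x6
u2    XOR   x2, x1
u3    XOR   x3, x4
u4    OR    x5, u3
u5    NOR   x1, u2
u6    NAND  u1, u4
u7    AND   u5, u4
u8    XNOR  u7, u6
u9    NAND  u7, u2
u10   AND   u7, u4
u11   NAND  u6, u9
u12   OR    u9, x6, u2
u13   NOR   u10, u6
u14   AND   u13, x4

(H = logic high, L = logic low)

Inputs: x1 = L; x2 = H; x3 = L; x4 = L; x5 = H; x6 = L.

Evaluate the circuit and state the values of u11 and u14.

u1 = x5 XNOR x6 = H XNOR L = L
u2 = x2 XOR x1 = H XOR L = H
u3 = x3 XOR x4 = L XOR L = L
u4 = x5 OR u3 = H OR L = H
u5 = x1 NOR u2 = L NOR H = L
u6 = u1 NAND u4 = L NAND H = H
u7 = u5 AND u4 = L AND H = L
u9 = u7 NAND u2 = L NAND H = H
u10 = u7 AND u4 = L AND H = L
u11 = u6 NAND u9 = H NAND H = L
u13 = u10 NOR u6 = L NOR H = L
u14 = u13 AND x4 = L AND L = L

u11 = L  u14 = L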